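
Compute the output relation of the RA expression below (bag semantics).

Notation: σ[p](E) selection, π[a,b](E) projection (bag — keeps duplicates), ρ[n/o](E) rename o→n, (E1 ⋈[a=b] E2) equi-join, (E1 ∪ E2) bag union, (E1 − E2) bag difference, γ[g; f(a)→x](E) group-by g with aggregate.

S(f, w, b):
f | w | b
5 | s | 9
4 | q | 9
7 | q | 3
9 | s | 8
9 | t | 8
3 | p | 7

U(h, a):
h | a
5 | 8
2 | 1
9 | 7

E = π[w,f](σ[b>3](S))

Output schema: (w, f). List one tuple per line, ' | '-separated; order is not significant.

Stepwise |·|:
  S → 6
  σ[b>3](S) → 5
  π[w,f](σ[b>3](S)) → 5

== RESULT ==
w | f
p | 3
q | 4
s | 5
s | 9
t | 9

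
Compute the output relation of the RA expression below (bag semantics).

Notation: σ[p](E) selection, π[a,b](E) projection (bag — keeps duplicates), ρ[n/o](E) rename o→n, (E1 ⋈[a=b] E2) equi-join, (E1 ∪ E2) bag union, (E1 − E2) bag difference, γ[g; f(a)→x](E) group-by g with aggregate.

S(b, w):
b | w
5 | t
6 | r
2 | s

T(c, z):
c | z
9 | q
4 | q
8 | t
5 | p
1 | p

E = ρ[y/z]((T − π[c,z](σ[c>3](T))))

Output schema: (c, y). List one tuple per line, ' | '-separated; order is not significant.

Subexpression sizes:
  T → 5
  T → 5
  σ[c>3](T) → 4
  π[c,z](σ[c>3](T)) → 4
  (T − π[c,z](σ[c>3](T))) → 1
  ρ[y/z]((T − π[c,z](σ[c>3](T)))) → 1

== RESULT ==
c | y
1 | p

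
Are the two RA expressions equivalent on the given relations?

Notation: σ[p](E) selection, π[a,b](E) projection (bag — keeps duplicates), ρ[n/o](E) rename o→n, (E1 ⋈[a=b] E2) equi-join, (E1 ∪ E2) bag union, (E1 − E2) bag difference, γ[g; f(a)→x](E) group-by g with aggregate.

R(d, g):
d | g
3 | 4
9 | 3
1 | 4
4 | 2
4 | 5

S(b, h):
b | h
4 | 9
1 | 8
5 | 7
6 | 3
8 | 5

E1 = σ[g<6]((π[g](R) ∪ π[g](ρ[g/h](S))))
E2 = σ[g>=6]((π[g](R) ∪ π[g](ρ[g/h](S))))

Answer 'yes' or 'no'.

E1 stepwise |·|:
  R → 5
  π[g](R) → 5
  S → 5
  ρ[g/h](S) → 5
  π[g](ρ[g/h](S)) → 5
  (π[g](R) ∪ π[g](ρ[g/h](S))) → 10
  σ[g<6]((π[g](R) ∪ π[g](ρ[g/h](S)))) → 7
E2 stepwise |·|:
  R → 5
  π[g](R) → 5
  S → 5
  ρ[g/h](S) → 5
  π[g](ρ[g/h](S)) → 5
  (π[g](R) ∪ π[g](ρ[g/h](S))) → 10
  σ[g>=6]((π[g](R) ∪ π[g](ρ[g/h](S)))) → 3

E1 result:
g
2
3
3
4
4
5
5
E2 result:
g
7
8
9
Witness: (7,) appears 0× in E1 but 1× in E2.

no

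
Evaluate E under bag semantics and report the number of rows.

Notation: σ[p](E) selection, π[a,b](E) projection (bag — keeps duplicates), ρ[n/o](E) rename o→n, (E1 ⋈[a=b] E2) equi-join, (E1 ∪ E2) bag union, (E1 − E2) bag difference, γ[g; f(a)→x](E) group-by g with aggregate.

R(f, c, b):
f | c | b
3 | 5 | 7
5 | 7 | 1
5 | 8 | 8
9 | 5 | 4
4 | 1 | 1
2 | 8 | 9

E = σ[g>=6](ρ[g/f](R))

Stepwise |·|:
  R → 6
  ρ[g/f](R) → 6
  σ[g>=6](ρ[g/f](R)) → 1

|E| = 1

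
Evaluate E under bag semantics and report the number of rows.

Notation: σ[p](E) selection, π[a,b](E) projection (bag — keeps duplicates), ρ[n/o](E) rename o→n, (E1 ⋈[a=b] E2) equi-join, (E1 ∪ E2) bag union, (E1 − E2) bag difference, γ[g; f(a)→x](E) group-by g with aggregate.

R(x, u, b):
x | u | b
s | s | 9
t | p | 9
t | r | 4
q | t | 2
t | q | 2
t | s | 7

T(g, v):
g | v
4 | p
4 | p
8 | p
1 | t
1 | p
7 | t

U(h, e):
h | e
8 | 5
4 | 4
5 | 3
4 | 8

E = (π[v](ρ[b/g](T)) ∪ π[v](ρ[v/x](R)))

Stepwise |·|:
  T → 6
  ρ[b/g](T) → 6
  π[v](ρ[b/g](T)) → 6
  R → 6
  ρ[v/x](R) → 6
  π[v](ρ[v/x](R)) → 6
  (π[v](ρ[b/g](T)) ∪ π[v](ρ[v/x](R))) → 12

|E| = 12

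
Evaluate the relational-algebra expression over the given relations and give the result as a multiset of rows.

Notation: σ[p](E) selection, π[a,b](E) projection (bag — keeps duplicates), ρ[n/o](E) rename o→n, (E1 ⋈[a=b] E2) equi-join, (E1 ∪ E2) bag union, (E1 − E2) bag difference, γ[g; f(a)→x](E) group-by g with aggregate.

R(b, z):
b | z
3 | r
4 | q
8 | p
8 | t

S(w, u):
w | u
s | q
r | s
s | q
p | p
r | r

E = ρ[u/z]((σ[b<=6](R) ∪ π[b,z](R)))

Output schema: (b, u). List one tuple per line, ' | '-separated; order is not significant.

Stepwise |·|:
  R → 4
  σ[b<=6](R) → 2
  R → 4
  π[b,z](R) → 4
  (σ[b<=6](R) ∪ π[b,z](R)) → 6
  ρ[u/z]((σ[b<=6](R) ∪ π[b,z](R))) → 6

== RESULT ==
b | u
3 | r
3 | r
4 | q
4 | q
8 | p
8 | t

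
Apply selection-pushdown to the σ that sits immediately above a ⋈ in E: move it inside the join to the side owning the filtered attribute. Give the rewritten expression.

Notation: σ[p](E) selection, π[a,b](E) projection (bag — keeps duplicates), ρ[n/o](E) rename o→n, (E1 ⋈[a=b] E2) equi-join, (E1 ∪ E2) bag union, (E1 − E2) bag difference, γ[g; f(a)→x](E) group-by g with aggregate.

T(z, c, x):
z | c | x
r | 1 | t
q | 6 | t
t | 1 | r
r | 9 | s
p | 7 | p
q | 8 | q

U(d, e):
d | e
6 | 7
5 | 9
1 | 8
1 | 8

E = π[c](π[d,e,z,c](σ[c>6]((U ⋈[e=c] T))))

σ filters on c, owned by the right side.
E' = π[c](π[d,e,z,c]((U ⋈[e=c] σ[c>6](T))))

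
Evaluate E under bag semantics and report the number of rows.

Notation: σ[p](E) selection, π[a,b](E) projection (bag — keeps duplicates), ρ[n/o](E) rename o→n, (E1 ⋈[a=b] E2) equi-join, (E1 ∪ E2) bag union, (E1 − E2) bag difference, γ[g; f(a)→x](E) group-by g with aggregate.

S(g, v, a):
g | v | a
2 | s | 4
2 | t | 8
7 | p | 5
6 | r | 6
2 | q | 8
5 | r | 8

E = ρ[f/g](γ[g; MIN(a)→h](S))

Subexpression sizes:
  S → 6
  γ[g; MIN(a)→h](S) → 4
  ρ[f/g](γ[g; MIN(a)→h](S)) → 4

|E| = 4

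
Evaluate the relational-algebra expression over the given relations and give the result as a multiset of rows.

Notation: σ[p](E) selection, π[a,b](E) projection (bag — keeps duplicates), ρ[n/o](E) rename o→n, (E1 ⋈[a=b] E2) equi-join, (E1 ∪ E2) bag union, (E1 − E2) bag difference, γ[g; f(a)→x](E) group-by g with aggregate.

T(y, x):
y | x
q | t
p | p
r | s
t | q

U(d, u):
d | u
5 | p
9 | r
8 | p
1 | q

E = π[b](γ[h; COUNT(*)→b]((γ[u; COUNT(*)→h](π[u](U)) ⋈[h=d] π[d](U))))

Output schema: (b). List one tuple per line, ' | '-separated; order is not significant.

Per-node cardinality:
  U → 4
  π[u](U) → 4
  γ[u; COUNT(*)→h](π[u](U)) → 3
  U → 4
  π[d](U) → 4
  (γ[u; COUNT(*)→h](π[u](U)) ⋈[h=d] π[d](U)) → 2
  γ[h; COUNT(*)→b]((γ[u; COUNT(*)→h](π[u](U)) ⋈[h=d] π[d](U))) → 1
  π[b](γ[h; COUNT(*)→b]((γ[u; COUNT(*)→h](π[u](U)) ⋈[h=d] π[d](U)))) → 1

== RESULT ==
b
2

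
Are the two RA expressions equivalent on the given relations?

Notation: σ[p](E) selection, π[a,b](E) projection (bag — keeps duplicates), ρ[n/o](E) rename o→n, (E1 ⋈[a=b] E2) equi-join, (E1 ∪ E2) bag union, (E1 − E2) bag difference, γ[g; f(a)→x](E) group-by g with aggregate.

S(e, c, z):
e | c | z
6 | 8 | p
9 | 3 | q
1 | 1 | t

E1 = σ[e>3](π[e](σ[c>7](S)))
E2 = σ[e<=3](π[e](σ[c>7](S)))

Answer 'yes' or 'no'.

E1 subexpression sizes:
  S → 3
  σ[c>7](S) → 1
  π[e](σ[c>7](S)) → 1
  σ[e>3](π[e](σ[c>7](S))) → 1
E2 subexpression sizes:
  S → 3
  σ[c>7](S) → 1
  π[e](σ[c>7](S)) → 1
  σ[e<=3](π[e](σ[c>7](S))) → 0

E1 result:
e
6
E2 result:
e
(0 rows)
Witness: (6,) appears 1× in E1 but 0× in E2.

no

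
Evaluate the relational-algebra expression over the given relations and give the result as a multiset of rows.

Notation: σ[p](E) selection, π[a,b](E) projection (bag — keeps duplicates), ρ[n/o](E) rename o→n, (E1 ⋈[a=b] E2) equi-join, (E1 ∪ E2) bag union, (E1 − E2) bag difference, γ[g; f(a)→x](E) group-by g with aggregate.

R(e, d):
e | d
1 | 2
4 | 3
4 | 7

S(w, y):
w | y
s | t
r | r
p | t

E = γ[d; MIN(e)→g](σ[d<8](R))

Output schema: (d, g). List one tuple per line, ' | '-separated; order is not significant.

Subexpression sizes:
  R → 3
  σ[d<8](R) → 3
  γ[d; MIN(e)→g](σ[d<8](R)) → 3

== RESULT ==
d | g
2 | 1
3 | 4
7 | 4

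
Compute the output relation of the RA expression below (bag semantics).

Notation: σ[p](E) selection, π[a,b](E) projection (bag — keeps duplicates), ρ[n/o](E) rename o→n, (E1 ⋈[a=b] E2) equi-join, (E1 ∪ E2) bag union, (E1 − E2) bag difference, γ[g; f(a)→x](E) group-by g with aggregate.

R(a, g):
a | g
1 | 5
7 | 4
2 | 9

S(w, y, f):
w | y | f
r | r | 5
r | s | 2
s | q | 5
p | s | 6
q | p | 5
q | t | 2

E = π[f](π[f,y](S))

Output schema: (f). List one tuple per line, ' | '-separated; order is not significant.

Stepwise |·|:
  S → 6
  π[f,y](S) → 6
  π[f](π[f,y](S)) → 6

== RESULT ==
f
2
2
5
5
5
6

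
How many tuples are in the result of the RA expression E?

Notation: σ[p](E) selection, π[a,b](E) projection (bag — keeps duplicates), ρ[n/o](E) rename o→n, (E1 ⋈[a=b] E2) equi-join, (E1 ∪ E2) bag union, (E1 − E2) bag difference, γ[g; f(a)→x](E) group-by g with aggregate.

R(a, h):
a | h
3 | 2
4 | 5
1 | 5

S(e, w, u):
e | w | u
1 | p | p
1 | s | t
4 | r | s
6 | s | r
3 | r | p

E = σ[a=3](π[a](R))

Subexpression sizes:
  R → 3
  π[a](R) → 3
  σ[a=3](π[a](R)) → 1

|E| = 1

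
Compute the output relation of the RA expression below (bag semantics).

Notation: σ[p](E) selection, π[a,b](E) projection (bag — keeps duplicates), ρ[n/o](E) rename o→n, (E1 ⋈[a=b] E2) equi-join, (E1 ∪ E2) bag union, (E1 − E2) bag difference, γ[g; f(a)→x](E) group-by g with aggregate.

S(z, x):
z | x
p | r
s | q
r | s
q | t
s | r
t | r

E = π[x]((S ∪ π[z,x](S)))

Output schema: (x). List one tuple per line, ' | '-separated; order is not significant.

Row counts bottom-up:
  S → 6
  S → 6
  π[z,x](S) → 6
  (S ∪ π[z,x](S)) → 12
  π[x]((S ∪ π[z,x](S))) → 12

== RESULT ==
x
q
q
r
r
r
r
r
r
s
s
t
t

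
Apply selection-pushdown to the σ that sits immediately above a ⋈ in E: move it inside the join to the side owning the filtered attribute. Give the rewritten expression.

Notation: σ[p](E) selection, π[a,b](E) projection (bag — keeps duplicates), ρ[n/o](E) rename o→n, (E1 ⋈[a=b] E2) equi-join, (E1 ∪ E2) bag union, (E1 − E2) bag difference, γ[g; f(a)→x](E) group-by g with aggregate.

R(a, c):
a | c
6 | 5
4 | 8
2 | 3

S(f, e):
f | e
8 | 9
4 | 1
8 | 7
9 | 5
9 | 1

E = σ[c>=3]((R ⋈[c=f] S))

σ filters on c, owned by the left side.
E' = (σ[c>=3](R) ⋈[c=f] S)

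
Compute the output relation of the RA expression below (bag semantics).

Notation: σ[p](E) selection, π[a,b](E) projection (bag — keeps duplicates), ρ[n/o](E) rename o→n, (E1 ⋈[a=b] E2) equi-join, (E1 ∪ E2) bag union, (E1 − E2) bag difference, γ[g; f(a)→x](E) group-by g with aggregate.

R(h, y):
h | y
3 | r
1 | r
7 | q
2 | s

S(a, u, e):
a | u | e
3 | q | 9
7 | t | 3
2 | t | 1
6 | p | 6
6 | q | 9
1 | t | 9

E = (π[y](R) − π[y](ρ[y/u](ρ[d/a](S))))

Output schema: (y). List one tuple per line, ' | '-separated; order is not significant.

Stepwise |·|:
  R → 4
  π[y](R) → 4
  S → 6
  ρ[d/a](S) → 6
  ρ[y/u](ρ[d/a](S)) → 6
  π[y](ρ[y/u](ρ[d/a](S))) → 6
  (π[y](R) − π[y](ρ[y/u](ρ[d/a](S)))) → 3

== RESULT ==
y
r
r
s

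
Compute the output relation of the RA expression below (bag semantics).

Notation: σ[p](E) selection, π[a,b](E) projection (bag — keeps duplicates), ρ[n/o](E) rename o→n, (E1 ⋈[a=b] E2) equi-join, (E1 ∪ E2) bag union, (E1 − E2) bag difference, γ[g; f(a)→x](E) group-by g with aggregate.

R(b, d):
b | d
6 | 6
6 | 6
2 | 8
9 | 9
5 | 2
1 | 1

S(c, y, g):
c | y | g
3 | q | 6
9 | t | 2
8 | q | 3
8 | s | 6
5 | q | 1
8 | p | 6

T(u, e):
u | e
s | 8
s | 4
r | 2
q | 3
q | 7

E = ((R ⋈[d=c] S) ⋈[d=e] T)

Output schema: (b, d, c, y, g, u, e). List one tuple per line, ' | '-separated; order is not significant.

Per-node cardinality:
  R → 6
  S → 6
  (R ⋈[d=c] S) → 4
  T → 5
  ((R ⋈[d=c] S) ⋈[d=e] T) → 3

== RESULT ==
b | d | c | y | g | u | e
2 | 8 | 8 | p | 6 | s | 8
2 | 8 | 8 | q | 3 | s | 8
2 | 8 | 8 | s | 6 | s | 8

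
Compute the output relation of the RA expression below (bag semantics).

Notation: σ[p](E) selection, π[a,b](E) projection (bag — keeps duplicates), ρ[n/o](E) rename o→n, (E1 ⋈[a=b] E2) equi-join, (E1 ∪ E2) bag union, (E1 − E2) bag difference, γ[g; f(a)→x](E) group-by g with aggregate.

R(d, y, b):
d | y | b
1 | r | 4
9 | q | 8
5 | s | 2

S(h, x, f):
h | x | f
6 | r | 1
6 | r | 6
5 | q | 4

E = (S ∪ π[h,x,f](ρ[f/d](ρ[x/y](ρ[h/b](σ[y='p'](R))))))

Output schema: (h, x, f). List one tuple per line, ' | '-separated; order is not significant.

Row counts bottom-up:
  S → 3
  R → 3
  σ[y='p'](R) → 0
  ρ[h/b](σ[y='p'](R)) → 0
  ρ[x/y](ρ[h/b](σ[y='p'](R))) → 0
  ρ[f/d](ρ[x/y](ρ[h/b](σ[y='p'](R)))) → 0
  π[h,x,f](ρ[f/d](ρ[x/y](ρ[h/b](σ[y='p'](R))))) → 0
  (S ∪ π[h,x,f](ρ[f/d](ρ[x/y](ρ[h/b](σ[y='p'](R)))))) → 3

== RESULT ==
h | x | f
5 | q | 4
6 | r | 1
6 | r | 6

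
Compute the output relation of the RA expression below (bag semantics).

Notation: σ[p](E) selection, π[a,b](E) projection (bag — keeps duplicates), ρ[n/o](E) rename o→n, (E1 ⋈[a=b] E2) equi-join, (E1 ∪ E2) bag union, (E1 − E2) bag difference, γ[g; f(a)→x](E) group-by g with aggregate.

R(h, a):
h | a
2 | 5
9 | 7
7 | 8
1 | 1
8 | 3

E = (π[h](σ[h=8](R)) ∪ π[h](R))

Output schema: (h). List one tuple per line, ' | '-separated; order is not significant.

Stepwise |·|:
  R → 5
  σ[h=8](R) → 1
  π[h](σ[h=8](R)) → 1
  R → 5
  π[h](R) → 5
  (π[h](σ[h=8](R)) ∪ π[h](R)) → 6

== RESULT ==
h
1
2
7
8
8
9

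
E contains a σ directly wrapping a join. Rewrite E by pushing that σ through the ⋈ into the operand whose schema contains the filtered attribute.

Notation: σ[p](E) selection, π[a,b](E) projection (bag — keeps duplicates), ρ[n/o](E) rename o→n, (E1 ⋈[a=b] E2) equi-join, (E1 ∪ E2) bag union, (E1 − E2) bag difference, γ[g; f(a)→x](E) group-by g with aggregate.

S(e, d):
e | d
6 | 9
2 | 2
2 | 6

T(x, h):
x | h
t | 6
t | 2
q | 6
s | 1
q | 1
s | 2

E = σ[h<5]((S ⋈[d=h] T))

σ filters on h, owned by the right side.
E' = (S ⋈[d=h] σ[h<5](T))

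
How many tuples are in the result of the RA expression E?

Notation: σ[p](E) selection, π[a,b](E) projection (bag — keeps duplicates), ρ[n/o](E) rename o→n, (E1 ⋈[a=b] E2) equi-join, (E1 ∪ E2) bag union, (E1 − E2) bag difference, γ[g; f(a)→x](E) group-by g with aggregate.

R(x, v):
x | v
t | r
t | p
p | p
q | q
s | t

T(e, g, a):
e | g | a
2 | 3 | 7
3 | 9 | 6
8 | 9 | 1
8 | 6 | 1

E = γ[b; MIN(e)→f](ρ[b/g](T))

Row counts bottom-up:
  T → 4
  ρ[b/g](T) → 4
  γ[b; MIN(e)→f](ρ[b/g](T)) → 3

|E| = 3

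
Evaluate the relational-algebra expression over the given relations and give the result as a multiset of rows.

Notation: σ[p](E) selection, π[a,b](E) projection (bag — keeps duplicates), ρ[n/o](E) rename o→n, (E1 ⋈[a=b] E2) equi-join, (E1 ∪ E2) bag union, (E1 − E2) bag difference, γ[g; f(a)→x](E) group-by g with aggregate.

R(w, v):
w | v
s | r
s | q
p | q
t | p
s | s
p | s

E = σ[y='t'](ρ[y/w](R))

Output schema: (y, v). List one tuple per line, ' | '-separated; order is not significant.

Subexpression sizes:
  R → 6
  ρ[y/w](R) → 6
  σ[y='t'](ρ[y/w](R)) → 1

== RESULT ==
y | v
t | p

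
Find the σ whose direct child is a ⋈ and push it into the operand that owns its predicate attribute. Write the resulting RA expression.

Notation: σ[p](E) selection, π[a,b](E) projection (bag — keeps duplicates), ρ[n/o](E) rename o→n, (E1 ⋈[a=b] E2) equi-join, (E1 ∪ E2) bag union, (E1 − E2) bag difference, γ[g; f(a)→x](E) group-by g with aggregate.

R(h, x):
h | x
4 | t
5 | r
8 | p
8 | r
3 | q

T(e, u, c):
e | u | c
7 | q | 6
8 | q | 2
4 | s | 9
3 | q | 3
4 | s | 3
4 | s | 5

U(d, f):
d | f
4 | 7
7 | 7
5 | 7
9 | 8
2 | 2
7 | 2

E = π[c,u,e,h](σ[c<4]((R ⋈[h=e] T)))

σ filters on c, owned by the right side.
E' = π[c,u,e,h]((R ⋈[h=e] σ[c<4](T)))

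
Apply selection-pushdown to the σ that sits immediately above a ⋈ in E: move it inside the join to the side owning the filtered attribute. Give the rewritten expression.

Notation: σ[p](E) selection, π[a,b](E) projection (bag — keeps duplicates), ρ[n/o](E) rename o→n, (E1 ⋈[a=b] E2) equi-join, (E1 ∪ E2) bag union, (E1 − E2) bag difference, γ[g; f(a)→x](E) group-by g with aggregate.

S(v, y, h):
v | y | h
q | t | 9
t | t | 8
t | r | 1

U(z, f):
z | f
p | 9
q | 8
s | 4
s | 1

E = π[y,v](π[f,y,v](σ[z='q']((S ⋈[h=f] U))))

σ filters on z, owned by the right side.
E' = π[y,v](π[f,y,v]((S ⋈[h=f] σ[z='q'](U))))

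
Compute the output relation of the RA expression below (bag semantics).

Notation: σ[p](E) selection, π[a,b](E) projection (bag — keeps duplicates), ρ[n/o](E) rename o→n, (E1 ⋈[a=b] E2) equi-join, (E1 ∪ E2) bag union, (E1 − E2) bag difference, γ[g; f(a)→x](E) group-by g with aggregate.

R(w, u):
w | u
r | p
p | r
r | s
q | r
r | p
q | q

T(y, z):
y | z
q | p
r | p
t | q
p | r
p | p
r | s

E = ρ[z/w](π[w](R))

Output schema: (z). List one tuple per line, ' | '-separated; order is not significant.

Stepwise |·|:
  R → 6
  π[w](R) → 6
  ρ[z/w](π[w](R)) → 6

== RESULT ==
z
p
q
q
r
r
r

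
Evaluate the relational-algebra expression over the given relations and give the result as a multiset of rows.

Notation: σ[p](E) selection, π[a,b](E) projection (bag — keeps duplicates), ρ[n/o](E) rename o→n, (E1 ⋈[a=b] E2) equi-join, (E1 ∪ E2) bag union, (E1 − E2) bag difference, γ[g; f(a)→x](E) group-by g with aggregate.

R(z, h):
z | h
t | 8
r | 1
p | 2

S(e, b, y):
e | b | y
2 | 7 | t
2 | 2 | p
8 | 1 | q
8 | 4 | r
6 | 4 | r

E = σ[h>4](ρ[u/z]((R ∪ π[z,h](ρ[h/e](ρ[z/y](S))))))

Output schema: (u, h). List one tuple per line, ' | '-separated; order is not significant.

Stepwise |·|:
  R → 3
  S → 5
  ρ[z/y](S) → 5
  ρ[h/e](ρ[z/y](S)) → 5
  π[z,h](ρ[h/e](ρ[z/y](S))) → 5
  (R ∪ π[z,h](ρ[h/e](ρ[z/y](S)))) → 8
  ρ[u/z]((R ∪ π[z,h](ρ[h/e](ρ[z/y](S))))) → 8
  σ[h>4](ρ[u/z]((R ∪ π[z,h](ρ[h/e](ρ[z/y](S)))))) → 4

== RESULT ==
u | h
q | 8
r | 6
r | 8
t | 8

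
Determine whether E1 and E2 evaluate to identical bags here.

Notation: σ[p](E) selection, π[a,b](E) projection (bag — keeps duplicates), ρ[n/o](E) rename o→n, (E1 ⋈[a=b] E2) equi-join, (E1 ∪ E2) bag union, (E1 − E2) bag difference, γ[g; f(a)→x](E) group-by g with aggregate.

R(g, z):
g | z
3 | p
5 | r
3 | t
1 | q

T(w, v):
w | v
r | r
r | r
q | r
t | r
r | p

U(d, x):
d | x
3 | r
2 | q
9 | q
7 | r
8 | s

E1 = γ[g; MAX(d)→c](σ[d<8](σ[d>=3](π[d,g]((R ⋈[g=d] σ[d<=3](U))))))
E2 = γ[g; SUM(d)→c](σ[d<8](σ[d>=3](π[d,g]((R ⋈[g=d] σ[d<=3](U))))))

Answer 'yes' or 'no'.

E1 stepwise |·|:
  R → 4
  U → 5
  σ[d<=3](U) → 2
  (R ⋈[g=d] σ[d<=3](U)) → 2
  π[d,g]((R ⋈[g=d] σ[d<=3](U))) → 2
  σ[d>=3](π[d,g]((R ⋈[g=d] σ[d<=3](U)))) → 2
  σ[d<8](σ[d>=3](π[d,g]((R ⋈[g=d] σ[d<=3](U))))) → 2
  γ[g; MAX(d)→c](σ[d<8](σ[d>=3](π[d,g]((R ⋈[g=d] σ[d<=3](U)))))) → 1
E2 stepwise |·|:
  R → 4
  U → 5
  σ[d<=3](U) → 2
  (R ⋈[g=d] σ[d<=3](U)) → 2
  π[d,g]((R ⋈[g=d] σ[d<=3](U))) → 2
  σ[d>=3](π[d,g]((R ⋈[g=d] σ[d<=3](U)))) → 2
  σ[d<8](σ[d>=3](π[d,g]((R ⋈[g=d] σ[d<=3](U))))) → 2
  γ[g; SUM(d)→c](σ[d<8](σ[d>=3](π[d,g]((R ⋈[g=d] σ[d<=3](U)))))) → 1

E1 result:
g | c
3 | 3
E2 result:
g | c
3 | 6
Witness: (3, 3) appears 1× in E1 but 0× in E2.

no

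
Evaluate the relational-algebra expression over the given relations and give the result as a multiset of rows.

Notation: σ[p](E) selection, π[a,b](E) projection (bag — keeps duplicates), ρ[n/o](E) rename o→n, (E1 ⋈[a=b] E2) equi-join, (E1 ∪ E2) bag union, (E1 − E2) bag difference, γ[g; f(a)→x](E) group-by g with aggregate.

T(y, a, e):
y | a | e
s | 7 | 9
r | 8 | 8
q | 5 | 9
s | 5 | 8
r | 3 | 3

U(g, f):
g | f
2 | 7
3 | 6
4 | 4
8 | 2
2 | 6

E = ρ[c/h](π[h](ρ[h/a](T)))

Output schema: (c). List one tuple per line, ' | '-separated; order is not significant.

Per-node cardinality:
  T → 5
  ρ[h/a](T) → 5
  π[h](ρ[h/a](T)) → 5
  ρ[c/h](π[h](ρ[h/a](T))) → 5

== RESULT ==
c
3
5
5
7
8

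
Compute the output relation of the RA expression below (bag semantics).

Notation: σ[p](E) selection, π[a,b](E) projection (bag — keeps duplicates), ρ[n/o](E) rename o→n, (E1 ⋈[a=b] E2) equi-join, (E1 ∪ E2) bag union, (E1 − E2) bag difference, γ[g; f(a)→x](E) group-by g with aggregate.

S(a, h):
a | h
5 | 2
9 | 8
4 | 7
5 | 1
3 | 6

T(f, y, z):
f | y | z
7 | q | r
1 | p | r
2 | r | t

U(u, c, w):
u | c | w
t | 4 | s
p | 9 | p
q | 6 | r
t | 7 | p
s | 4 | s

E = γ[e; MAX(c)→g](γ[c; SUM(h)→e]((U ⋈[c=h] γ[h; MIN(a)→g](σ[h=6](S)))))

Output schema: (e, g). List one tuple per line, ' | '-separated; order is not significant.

Row counts bottom-up:
  U → 5
  S → 5
  σ[h=6](S) → 1
  γ[h; MIN(a)→g](σ[h=6](S)) → 1
  (U ⋈[c=h] γ[h; MIN(a)→g](σ[h=6](S))) → 1
  γ[c; SUM(h)→e]((U ⋈[c=h] γ[h; MIN(a)→g](σ[h=6](S)))) → 1
  γ[e; MAX(c)→g](γ[c; SUM(h)→e]((U ⋈[c=h] γ[h; MIN(a)→g](σ[h=6](S))))) → 1

== RESULT ==
e | g
6 | 6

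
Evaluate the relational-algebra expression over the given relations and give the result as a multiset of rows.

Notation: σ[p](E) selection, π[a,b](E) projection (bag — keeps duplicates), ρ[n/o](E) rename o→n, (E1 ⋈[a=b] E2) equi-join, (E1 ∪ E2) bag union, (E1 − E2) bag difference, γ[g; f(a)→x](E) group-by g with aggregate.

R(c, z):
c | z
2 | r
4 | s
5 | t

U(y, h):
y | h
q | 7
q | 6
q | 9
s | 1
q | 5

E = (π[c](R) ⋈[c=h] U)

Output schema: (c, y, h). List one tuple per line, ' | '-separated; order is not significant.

Stepwise |·|:
  R → 3
  π[c](R) → 3
  U → 5
  (π[c](R) ⋈[c=h] U) → 1

== RESULT ==
c | y | h
5 | q | 5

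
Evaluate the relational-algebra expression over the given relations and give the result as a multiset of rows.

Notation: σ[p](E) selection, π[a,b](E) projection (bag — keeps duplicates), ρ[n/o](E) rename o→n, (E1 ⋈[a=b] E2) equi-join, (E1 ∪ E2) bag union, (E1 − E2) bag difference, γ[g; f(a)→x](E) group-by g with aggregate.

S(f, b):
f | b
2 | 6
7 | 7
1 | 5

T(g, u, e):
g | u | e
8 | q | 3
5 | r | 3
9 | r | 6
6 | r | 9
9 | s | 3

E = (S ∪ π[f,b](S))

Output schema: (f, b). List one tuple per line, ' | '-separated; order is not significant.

Per-node cardinality:
  S → 3
  S → 3
  π[f,b](S) → 3
  (S ∪ π[f,b](S)) → 6

== RESULT ==
f | b
1 | 5
1 | 5
2 | 6
2 | 6
7 | 7
7 | 7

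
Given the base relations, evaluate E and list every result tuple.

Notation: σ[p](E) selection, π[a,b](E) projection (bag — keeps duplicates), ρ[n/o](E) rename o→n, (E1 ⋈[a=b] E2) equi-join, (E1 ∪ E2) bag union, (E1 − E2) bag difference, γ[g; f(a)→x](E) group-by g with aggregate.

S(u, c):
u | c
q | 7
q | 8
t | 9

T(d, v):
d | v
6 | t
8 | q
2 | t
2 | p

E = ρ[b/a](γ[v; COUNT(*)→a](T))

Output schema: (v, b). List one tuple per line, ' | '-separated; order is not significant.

Row counts bottom-up:
  T → 4
  γ[v; COUNT(*)→a](T) → 3
  ρ[b/a](γ[v; COUNT(*)→a](T)) → 3

== RESULT ==
v | b
p | 1
q | 1
t | 2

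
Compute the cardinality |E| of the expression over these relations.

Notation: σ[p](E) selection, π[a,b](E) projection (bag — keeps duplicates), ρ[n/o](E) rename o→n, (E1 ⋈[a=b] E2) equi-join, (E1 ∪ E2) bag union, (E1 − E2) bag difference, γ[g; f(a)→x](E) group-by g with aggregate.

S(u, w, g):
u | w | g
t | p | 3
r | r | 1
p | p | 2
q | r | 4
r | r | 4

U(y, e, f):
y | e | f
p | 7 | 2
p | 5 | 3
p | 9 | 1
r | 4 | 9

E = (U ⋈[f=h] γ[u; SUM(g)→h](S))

Row counts bottom-up:
  U → 4
  S → 5
  γ[u; SUM(g)→h](S) → 4
  (U ⋈[f=h] γ[u; SUM(g)→h](S)) → 2

|E| = 2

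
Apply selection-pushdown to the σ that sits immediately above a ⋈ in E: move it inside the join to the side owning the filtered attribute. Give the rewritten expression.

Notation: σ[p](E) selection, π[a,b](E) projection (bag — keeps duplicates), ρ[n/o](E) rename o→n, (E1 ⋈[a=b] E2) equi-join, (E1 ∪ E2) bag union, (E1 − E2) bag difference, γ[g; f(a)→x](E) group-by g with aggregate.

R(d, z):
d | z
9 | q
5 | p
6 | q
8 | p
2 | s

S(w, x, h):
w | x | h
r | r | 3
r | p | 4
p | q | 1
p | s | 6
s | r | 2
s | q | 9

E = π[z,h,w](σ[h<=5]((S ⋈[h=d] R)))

σ filters on h, owned by the left side.
E' = π[z,h,w]((σ[h<=5](S) ⋈[h=d] R))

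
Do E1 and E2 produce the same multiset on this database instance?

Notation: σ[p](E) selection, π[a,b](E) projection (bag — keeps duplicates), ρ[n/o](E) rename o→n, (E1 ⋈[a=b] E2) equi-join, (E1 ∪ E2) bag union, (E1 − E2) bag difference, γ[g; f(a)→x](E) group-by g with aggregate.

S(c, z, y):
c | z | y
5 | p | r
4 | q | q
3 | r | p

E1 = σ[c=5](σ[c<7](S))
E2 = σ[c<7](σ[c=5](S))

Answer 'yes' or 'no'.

E1 subexpression sizes:
  S → 3
  σ[c<7](S) → 3
  σ[c=5](σ[c<7](S)) → 1
E2 subexpression sizes:
  S → 3
  σ[c=5](S) → 1
  σ[c<7](σ[c=5](S)) → 1

E1 and E2 produce the same multiset:
c | z | y
5 | p | r

yes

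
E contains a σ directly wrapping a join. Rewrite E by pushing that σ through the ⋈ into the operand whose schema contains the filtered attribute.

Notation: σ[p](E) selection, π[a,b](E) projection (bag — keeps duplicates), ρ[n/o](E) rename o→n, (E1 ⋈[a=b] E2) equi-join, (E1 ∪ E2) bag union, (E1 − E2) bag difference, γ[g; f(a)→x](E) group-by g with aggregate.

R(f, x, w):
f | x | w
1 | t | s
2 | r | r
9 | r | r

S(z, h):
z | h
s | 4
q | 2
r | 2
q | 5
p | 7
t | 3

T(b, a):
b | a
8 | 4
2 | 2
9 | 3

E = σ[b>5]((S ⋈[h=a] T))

σ filters on b, owned by the right side.
E' = (S ⋈[h=a] σ[b>5](T))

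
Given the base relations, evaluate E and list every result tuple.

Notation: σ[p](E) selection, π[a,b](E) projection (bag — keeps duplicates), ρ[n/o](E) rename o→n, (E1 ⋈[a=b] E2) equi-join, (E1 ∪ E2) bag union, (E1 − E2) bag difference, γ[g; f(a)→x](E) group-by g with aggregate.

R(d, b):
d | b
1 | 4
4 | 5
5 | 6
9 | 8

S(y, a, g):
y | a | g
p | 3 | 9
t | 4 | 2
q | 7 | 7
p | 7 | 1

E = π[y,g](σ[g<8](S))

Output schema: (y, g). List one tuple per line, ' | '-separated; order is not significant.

Subexpression sizes:
  S → 4
  σ[g<8](S) → 3
  π[y,g](σ[g<8](S)) → 3

== RESULT ==
y | g
p | 1
q | 7
t | 2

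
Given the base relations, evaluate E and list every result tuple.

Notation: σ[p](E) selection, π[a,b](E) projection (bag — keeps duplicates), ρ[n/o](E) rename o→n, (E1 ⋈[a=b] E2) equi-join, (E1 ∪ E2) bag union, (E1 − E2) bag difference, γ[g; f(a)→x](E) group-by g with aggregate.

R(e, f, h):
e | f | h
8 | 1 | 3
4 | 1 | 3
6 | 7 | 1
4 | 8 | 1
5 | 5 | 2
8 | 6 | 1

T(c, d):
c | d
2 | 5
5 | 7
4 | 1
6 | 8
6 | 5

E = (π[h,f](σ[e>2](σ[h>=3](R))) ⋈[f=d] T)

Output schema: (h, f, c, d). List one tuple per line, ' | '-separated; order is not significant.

Per-node cardinality:
  R → 6
  σ[h>=3](R) → 2
  σ[e>2](σ[h>=3](R)) → 2
  π[h,f](σ[e>2](σ[h>=3](R))) → 2
  T → 5
  (π[h,f](σ[e>2](σ[h>=3](R))) ⋈[f=d] T) → 2

== RESULT ==
h | f | c | d
3 | 1 | 4 | 1
3 | 1 | 4 | 1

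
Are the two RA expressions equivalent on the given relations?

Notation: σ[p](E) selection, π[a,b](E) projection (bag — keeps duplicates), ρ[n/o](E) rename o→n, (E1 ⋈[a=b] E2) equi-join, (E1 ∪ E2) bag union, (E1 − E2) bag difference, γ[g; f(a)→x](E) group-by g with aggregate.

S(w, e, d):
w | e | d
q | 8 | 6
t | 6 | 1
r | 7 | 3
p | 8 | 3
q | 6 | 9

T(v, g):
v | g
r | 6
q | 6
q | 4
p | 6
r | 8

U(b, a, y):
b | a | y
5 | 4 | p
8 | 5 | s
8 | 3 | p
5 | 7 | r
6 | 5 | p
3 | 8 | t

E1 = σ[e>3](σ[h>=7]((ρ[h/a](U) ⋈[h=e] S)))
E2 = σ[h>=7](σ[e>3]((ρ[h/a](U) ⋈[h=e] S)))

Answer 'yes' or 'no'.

E1 per-node cardinality:
  U → 6
  ρ[h/a](U) → 6
  S → 5
  (ρ[h/a](U) ⋈[h=e] S) → 3
  σ[h>=7]((ρ[h/a](U) ⋈[h=e] S)) → 3
  σ[e>3](σ[h>=7]((ρ[h/a](U) ⋈[h=e] S))) → 3
E2 per-node cardinality:
  U → 6
  ρ[h/a](U) → 6
  S → 5
  (ρ[h/a](U) ⋈[h=e] S) → 3
  σ[e>3]((ρ[h/a](U) ⋈[h=e] S)) → 3
  σ[h>=7](σ[e>3]((ρ[h/a](U) ⋈[h=e] S))) → 3

E1 and E2 produce the same multiset:
b | h | y | w | e | d
3 | 8 | t | p | 8 | 3
3 | 8 | t | q | 8 | 6
5 | 7 | r | r | 7 | 3

yes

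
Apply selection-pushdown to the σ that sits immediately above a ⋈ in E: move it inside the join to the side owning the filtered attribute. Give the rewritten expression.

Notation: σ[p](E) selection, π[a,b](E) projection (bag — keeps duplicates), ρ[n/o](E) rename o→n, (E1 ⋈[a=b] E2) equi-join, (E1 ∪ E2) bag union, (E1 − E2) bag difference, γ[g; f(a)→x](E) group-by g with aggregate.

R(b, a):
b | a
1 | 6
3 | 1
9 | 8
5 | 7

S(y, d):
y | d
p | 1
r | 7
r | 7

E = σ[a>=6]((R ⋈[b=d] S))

σ filters on a, owned by the left side.
E' = (σ[a>=6](R) ⋈[b=d] S)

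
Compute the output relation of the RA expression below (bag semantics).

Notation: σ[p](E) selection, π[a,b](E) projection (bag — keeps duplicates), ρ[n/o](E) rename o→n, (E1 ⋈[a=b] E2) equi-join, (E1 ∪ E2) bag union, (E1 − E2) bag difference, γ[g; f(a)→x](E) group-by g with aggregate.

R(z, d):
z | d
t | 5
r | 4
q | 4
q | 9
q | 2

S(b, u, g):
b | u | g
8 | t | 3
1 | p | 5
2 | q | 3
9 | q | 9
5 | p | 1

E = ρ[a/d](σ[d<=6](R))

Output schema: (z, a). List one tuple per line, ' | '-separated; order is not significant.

Per-node cardinality:
  R → 5
  σ[d<=6](R) → 4
  ρ[a/d](σ[d<=6](R)) → 4

== RESULT ==
z | a
q | 2
q | 4
r | 4
t | 5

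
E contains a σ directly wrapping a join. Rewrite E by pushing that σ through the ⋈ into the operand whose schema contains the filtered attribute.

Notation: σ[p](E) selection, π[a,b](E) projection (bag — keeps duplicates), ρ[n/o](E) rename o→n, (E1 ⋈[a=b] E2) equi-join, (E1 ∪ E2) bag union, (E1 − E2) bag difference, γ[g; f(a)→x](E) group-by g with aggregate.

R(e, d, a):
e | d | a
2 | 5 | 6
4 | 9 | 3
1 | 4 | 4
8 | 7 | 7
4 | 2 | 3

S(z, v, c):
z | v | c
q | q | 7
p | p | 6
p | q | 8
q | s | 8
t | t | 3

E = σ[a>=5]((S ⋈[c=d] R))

σ filters on a, owned by the right side.
E' = (S ⋈[c=d] σ[a>=5](R))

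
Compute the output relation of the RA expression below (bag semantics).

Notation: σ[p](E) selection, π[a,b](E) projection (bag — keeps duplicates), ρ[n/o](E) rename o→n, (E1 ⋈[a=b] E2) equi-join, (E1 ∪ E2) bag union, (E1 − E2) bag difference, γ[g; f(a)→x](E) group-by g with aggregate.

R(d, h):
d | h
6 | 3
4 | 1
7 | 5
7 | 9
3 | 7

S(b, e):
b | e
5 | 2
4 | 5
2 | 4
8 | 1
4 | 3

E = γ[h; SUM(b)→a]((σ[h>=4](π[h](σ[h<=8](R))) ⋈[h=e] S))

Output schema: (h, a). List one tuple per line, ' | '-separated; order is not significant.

Per-node cardinality:
  R → 5
  σ[h<=8](R) → 4
  π[h](σ[h<=8](R)) → 4
  σ[h>=4](π[h](σ[h<=8](R))) → 2
  S → 5
  (σ[h>=4](π[h](σ[h<=8](R))) ⋈[h=e] S) → 1
  γ[h; SUM(b)→a]((σ[h>=4](π[h](σ[h<=8](R))) ⋈[h=e] S)) → 1

== RESULT ==
h | a
5 | 4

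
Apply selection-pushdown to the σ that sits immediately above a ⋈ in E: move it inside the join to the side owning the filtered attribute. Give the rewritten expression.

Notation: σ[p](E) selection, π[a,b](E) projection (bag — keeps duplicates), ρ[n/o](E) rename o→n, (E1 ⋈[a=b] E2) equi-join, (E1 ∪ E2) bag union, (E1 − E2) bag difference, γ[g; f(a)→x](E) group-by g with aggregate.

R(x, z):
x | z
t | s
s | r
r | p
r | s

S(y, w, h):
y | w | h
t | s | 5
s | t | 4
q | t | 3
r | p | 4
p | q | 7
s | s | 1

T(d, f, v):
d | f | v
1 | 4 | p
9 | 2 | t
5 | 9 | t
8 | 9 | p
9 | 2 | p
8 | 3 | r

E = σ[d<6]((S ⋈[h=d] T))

σ filters on d, owned by the right side.
E' = (S ⋈[h=d] σ[d<6](T))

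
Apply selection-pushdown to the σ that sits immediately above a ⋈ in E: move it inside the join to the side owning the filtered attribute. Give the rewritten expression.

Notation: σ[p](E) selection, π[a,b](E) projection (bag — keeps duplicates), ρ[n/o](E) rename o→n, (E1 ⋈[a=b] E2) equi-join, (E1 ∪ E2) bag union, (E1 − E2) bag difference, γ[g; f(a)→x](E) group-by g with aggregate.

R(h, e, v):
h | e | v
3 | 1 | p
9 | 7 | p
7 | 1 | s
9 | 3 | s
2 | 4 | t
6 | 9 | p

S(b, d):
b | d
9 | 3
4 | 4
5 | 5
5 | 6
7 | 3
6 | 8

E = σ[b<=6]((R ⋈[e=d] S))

σ filters on b, owned by the right side.
E' = (R ⋈[e=d] σ[b<=6](S))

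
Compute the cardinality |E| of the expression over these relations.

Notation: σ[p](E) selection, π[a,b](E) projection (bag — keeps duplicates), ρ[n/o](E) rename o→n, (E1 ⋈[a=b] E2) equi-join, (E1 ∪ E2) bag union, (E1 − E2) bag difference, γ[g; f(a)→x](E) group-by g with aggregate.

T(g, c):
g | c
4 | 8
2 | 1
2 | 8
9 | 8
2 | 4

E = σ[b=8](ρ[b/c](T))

Subexpression sizes:
  T → 5
  ρ[b/c](T) → 5
  σ[b=8](ρ[b/c](T)) → 3

|E| = 3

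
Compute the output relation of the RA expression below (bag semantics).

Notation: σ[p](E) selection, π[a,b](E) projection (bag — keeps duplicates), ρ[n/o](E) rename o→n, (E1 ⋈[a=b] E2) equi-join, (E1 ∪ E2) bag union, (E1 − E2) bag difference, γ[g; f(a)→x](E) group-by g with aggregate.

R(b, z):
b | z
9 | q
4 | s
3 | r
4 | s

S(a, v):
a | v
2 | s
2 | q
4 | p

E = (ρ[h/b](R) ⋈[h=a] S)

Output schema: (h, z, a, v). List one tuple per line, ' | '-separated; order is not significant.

Stepwise |·|:
  R → 4
  ρ[h/b](R) → 4
  S → 3
  (ρ[h/b](R) ⋈[h=a] S) → 2

== RESULT ==
h | z | a | v
4 | s | 4 | p
4 | s | 4 | p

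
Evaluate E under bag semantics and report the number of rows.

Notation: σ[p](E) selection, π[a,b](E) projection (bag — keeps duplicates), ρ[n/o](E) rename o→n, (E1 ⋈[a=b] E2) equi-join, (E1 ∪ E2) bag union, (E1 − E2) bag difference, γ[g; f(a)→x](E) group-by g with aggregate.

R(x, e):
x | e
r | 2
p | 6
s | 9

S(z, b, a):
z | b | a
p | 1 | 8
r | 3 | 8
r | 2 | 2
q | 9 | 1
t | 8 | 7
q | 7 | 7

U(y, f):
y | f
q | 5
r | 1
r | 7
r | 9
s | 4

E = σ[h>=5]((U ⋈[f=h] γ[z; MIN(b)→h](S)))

Stepwise |·|:
  U → 5
  S → 6
  γ[z; MIN(b)→h](S) → 4
  (U ⋈[f=h] γ[z; MIN(b)→h](S)) → 2
  σ[h>=5]((U ⋈[f=h] γ[z; MIN(b)→h](S))) → 1

|E| = 1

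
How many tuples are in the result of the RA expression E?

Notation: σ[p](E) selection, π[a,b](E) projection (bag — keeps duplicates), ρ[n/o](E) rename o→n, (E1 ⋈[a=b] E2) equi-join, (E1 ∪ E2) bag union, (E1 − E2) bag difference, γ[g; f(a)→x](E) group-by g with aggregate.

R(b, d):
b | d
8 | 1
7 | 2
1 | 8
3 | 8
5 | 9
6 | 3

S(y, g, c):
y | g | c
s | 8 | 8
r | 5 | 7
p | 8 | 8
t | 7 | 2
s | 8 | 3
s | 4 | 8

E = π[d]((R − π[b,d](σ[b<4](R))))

Subexpression sizes:
  R → 6
  R → 6
  σ[b<4](R) → 2
  π[b,d](σ[b<4](R)) → 2
  (R − π[b,d](σ[b<4](R))) → 4
  π[d]((R − π[b,d](σ[b<4](R)))) → 4

|E| = 4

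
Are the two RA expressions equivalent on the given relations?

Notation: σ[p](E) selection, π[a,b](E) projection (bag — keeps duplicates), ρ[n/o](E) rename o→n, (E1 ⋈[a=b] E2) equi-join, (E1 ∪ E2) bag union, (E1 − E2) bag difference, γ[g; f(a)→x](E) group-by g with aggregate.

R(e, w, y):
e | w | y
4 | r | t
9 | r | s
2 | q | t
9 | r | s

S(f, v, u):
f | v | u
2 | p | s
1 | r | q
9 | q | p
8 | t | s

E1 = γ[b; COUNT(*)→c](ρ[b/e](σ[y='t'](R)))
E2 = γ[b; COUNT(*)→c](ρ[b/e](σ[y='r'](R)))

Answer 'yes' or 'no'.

E1 per-node cardinality:
  R → 4
  σ[y='t'](R) → 2
  ρ[b/e](σ[y='t'](R)) → 2
  γ[b; COUNT(*)→c](ρ[b/e](σ[y='t'](R))) → 2
E2 per-node cardinality:
  R → 4
  σ[y='r'](R) → 0
  ρ[b/e](σ[y='r'](R)) → 0
  γ[b; COUNT(*)→c](ρ[b/e](σ[y='r'](R))) → 0

E1 result:
b | c
2 | 1
4 | 1
E2 result:
b | c
(0 rows)
Witness: (4, 1) appears 1× in E1 but 0× in E2.

no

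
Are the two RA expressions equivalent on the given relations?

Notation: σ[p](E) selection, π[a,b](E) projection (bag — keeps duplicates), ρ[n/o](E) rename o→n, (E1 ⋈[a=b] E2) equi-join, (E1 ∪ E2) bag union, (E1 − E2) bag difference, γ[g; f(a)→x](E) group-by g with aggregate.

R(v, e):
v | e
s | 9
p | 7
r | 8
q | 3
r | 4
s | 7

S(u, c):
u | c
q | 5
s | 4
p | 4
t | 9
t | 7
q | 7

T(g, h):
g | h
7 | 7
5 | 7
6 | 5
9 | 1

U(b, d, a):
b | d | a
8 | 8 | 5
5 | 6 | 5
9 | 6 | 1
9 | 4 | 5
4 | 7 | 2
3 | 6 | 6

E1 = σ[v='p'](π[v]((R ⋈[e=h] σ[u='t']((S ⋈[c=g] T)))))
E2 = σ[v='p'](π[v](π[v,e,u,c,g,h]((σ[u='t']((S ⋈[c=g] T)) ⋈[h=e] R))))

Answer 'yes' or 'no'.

E1 subexpression sizes:
  R → 6
  S → 6
  T → 4
  (S ⋈[c=g] T) → 4
  σ[u='t']((S ⋈[c=g] T)) → 2
  (R ⋈[e=h] σ[u='t']((S ⋈[c=g] T))) → 2
  π[v]((R ⋈[e=h] σ[u='t']((S ⋈[c=g] T)))) → 2
  σ[v='p'](π[v]((R ⋈[e=h] σ[u='t']((S ⋈[c=g] T))))) → 1
E2 subexpression sizes:
  S → 6
  T → 4
  (S ⋈[c=g] T) → 4
  σ[u='t']((S ⋈[c=g] T)) → 2
  R → 6
  (σ[u='t']((S ⋈[c=g] T)) ⋈[h=e] R) → 2
  π[v,e,u,c,g,h]((σ[u='t']((S ⋈[c=g] T)) ⋈[h=e] R)) → 2
  π[v](π[v,e,u,c,g,h]((σ[u='t']((S ⋈[c=g] T)) ⋈[h=e] R))) → 2
  σ[v='p'](π[v](π[v,e,u,c,g,h]((σ[u='t']((S ⋈[c=g] T)) ⋈[h=e] R)))) → 1

E1 and E2 produce the same multiset:
v
p

yes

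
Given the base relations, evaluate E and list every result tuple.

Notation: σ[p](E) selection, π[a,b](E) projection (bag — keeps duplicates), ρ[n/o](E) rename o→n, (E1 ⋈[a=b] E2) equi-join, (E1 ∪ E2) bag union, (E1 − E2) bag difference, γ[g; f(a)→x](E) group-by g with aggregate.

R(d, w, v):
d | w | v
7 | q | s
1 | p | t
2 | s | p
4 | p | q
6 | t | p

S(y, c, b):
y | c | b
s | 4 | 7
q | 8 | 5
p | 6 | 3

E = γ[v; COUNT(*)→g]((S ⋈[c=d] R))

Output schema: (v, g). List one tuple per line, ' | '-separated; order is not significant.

Subexpression sizes:
  S → 3
  R → 5
  (S ⋈[c=d] R) → 2
  γ[v; COUNT(*)→g]((S ⋈[c=d] R)) → 2

== RESULT ==
v | g
p | 1
q | 1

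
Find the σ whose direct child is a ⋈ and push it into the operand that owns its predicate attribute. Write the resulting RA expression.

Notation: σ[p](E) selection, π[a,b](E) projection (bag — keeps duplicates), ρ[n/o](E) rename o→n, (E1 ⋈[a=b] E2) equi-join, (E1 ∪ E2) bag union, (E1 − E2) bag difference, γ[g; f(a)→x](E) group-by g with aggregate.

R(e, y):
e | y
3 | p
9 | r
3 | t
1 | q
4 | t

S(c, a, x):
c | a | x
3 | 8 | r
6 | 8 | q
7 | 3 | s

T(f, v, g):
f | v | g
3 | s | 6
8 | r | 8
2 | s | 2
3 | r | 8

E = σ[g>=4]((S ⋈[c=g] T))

σ filters on g, owned by the right side.
E' = (S ⋈[c=g] σ[g>=4](T))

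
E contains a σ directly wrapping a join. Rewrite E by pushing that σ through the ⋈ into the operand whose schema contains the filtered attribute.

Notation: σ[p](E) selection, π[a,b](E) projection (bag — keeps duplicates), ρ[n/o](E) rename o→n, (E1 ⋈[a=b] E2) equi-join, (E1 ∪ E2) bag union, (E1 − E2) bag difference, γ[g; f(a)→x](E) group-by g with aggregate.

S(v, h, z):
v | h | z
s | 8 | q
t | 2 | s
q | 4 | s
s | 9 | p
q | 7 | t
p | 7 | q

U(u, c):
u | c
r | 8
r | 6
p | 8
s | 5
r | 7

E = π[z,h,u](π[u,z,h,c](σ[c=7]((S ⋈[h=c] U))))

σ filters on c, owned by the right side.
E' = π[z,h,u](π[u,z,h,c]((S ⋈[h=c] σ[c=7](U))))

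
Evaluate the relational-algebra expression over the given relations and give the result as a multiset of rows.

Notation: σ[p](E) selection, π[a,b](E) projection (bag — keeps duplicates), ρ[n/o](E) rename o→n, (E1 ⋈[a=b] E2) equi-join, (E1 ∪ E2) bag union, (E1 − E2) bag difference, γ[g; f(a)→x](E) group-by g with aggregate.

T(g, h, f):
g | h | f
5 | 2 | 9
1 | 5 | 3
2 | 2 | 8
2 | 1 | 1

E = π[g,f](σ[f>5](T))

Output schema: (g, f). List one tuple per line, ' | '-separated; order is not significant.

Row counts bottom-up:
  T → 4
  σ[f>5](T) → 2
  π[g,f](σ[f>5](T)) → 2

== RESULT ==
g | f
2 | 8
5 | 9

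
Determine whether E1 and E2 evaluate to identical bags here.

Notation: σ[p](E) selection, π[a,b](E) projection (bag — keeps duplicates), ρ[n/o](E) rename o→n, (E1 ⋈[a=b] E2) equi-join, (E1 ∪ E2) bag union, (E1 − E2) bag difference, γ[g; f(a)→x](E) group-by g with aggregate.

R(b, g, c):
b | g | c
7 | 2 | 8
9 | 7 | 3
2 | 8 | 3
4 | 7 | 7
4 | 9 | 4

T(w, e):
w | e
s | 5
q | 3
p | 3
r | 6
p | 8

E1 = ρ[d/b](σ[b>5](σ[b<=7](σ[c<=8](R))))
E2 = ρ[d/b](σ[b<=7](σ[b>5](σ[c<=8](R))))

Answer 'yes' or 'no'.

E1 row counts bottom-up:
  R → 5
  σ[c<=8](R) → 5
  σ[b<=7](σ[c<=8](R)) → 4
  σ[b>5](σ[b<=7](σ[c<=8](R))) → 1
  ρ[d/b](σ[b>5](σ[b<=7](σ[c<=8](R)))) → 1
E2 row counts bottom-up:
  R → 5
  σ[c<=8](R) → 5
  σ[b>5](σ[c<=8](R)) → 2
  σ[b<=7](σ[b>5](σ[c<=8](R))) → 1
  ρ[d/b](σ[b<=7](σ[b>5](σ[c<=8](R)))) → 1

E1 and E2 produce the same multiset:
d | g | c
7 | 2 | 8

yes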